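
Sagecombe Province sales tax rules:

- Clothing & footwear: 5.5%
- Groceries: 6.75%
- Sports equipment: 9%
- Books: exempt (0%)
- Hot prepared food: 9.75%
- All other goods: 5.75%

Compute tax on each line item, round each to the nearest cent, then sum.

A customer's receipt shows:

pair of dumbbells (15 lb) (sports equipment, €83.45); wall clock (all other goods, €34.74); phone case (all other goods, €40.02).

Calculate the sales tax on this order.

Pair of dumbbells (15 lb) €83.45: sports equipment → 9% → €7.51
Wall clock €34.74: all other goods → 5.75% → €2.00
Phone case €40.02: all other goods → 5.75% → €2.30
Total tax = €7.51 + €2.00 + €2.30 = €11.81

€11.81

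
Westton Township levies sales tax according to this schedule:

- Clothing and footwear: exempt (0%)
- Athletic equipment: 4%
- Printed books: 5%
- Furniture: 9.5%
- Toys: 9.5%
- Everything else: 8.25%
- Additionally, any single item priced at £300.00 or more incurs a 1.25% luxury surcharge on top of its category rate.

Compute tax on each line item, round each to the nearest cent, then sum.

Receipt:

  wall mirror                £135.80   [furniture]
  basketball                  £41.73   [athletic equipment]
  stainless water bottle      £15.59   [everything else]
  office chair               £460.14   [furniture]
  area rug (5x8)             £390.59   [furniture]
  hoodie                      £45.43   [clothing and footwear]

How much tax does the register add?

Wall mirror £135.80: furniture → 9.5% → £12.90
Basketball £41.73: athletic equipment → 4% → £1.67
Stainless water bottle £15.59: everything else → 8.25% → £1.29
Office chair £460.14: furniture → 9.5% + 1.25% surcharge = 10.75% → £49.47
Area rug (5x8) £390.59: furniture → 9.5% + 1.25% surcharge = 10.75% → £41.99
Hoodie £45.43: clothing and footwear → 0% → £0.00
Total tax = £12.90 + £1.67 + £1.29 + £49.47 + £41.99 = £107.32

£107.32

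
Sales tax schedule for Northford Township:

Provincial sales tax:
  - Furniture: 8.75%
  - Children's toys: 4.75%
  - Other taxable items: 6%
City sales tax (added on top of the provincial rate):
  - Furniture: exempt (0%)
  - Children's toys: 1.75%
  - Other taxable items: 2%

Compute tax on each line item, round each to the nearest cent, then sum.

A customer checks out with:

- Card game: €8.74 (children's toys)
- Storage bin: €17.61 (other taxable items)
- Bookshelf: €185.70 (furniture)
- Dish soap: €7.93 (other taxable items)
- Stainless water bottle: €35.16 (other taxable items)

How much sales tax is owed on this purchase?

Card game €8.74: children's toys → 4.75% + 1.75% city = 6.5% → €0.57
Storage bin €17.61: other taxable items → 6% + 2% city = 8% → €1.41
Bookshelf €185.70: furniture → 8.75% + 0% city = 8.75% → €16.25
Dish soap €7.93: other taxable items → 6% + 2% city = 8% → €0.63
Stainless water bottle €35.16: other taxable items → 6% + 2% city = 8% → €2.81
Total tax = €0.57 + €1.41 + €16.25 + €0.63 + €2.81 = €21.67

€21.67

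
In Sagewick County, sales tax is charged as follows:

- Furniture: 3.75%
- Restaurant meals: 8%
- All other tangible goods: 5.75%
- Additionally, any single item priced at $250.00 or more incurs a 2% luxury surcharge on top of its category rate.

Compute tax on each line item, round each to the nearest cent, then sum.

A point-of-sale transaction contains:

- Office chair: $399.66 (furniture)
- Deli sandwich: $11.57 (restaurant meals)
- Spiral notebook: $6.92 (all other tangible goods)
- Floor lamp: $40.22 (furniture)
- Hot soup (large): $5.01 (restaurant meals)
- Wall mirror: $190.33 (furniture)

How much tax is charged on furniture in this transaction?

Office chair $399.66: furniture → 3.75% + 2% surcharge = 5.75% → $22.98
Floor lamp $40.22: furniture → 3.75% → $1.51
Wall mirror $190.33: furniture → 3.75% → $7.14
Tax on furniture = $22.98 + $1.51 + $7.14 = $31.63

$31.63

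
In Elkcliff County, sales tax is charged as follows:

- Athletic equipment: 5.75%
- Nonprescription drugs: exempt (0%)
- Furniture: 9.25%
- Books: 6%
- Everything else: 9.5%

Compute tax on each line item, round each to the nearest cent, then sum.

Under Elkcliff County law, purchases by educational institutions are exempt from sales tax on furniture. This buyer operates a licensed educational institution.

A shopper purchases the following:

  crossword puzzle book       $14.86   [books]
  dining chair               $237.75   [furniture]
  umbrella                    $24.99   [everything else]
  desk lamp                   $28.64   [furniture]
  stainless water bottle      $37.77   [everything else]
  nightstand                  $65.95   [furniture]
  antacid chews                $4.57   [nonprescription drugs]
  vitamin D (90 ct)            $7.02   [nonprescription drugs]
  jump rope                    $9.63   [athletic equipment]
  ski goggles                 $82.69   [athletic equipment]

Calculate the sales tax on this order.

Crossword puzzle book $14.86: books → 6% → $0.89
Dining chair $237.75: furniture, buyer-exempt → 0% → $0.00
Umbrella $24.99: everything else → 9.5% → $2.37
Desk lamp $28.64: furniture, buyer-exempt → 0% → $0.00
Stainless water bottle $37.77: everything else → 9.5% → $3.59
Nightstand $65.95: furniture, buyer-exempt → 0% → $0.00
Antacid chews $4.57: nonprescription drugs → 0% → $0.00
Vitamin D (90 ct) $7.02: nonprescription drugs → 0% → $0.00
Jump rope $9.63: athletic equipment → 5.75% → $0.55
Ski goggles $82.69: athletic equipment → 5.75% → $4.75
Total tax = $0.89 + $2.37 + $3.59 + $0.55 + $4.75 = $12.15

$12.15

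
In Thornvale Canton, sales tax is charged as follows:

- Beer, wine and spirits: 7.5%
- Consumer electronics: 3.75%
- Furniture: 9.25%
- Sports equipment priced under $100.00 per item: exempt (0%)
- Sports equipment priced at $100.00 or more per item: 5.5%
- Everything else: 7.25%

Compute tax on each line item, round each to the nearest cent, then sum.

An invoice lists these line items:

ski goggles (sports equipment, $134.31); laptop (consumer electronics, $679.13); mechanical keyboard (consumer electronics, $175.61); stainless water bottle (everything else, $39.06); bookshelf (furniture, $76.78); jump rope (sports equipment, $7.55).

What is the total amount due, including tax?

$1161.82

Ski goggles $134.31: sports equipment, $100.00 or more → 5.5% → $7.39
Laptop $679.13: consumer electronics → 3.75% → $25.47
Mechanical keyboard $175.61: consumer electronics → 3.75% → $6.59
Stainless water bottle $39.06: everything else → 7.25% → $2.83
Bookshelf $76.78: furniture → 9.25% → $7.10
Jump rope $7.55: sports equipment, under $100.00 → 0% → $0.00
Subtotal = $1112.44; tax = $49.38; total due = $1161.82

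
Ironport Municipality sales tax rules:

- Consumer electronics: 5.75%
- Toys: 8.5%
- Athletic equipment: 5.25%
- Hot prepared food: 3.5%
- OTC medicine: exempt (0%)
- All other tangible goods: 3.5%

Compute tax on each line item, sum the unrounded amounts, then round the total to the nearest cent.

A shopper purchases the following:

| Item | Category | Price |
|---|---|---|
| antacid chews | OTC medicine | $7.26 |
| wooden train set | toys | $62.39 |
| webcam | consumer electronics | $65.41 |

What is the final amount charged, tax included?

Antacid chews $7.26: OTC medicine → 0% → $0.00
Wooden train set $62.39: toys → 8.5% → $5.30315
Webcam $65.41: consumer electronics → 5.75% → $3.761075
Subtotal = $135.06; unrounded tax = $9.064225 → $9.06; total due = $144.12

$144.12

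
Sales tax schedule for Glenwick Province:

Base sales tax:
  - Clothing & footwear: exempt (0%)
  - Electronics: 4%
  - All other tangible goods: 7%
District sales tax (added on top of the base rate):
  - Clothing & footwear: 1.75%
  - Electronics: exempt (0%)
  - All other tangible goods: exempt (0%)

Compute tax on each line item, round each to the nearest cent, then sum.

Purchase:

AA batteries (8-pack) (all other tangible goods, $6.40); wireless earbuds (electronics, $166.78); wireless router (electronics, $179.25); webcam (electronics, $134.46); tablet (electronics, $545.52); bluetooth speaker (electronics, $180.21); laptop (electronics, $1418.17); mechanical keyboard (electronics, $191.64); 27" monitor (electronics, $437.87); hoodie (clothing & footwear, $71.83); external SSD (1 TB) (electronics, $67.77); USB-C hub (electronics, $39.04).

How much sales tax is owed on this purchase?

AA batteries (8-pack) $6.40: all other tangible goods → 7% + 0% district = 7% → $0.45
Wireless earbuds $166.78: electronics → 4% + 0% district = 4% → $6.67
Wireless router $179.25: electronics → 4% + 0% district = 4% → $7.17
Webcam $134.46: electronics → 4% + 0% district = 4% → $5.38
Tablet $545.52: electronics → 4% + 0% district = 4% → $21.82
Bluetooth speaker $180.21: electronics → 4% + 0% district = 4% → $7.21
Laptop $1418.17: electronics → 4% + 0% district = 4% → $56.73
Mechanical keyboard $191.64: electronics → 4% + 0% district = 4% → $7.67
27" monitor $437.87: electronics → 4% + 0% district = 4% → $17.51
Hoodie $71.83: clothing & footwear → 0% + 1.75% district = 1.75% → $1.26
External SSD (1 TB) $67.77: electronics → 4% + 0% district = 4% → $2.71
USB-C hub $39.04: electronics → 4% + 0% district = 4% → $1.56
Total tax = $0.45 + $6.67 + $7.17 + $5.38 + $21.82 + $7.21 + $56.73 + $7.67 + $17.51 + $1.26 + $2.71 + $1.56 = $136.14

$136.14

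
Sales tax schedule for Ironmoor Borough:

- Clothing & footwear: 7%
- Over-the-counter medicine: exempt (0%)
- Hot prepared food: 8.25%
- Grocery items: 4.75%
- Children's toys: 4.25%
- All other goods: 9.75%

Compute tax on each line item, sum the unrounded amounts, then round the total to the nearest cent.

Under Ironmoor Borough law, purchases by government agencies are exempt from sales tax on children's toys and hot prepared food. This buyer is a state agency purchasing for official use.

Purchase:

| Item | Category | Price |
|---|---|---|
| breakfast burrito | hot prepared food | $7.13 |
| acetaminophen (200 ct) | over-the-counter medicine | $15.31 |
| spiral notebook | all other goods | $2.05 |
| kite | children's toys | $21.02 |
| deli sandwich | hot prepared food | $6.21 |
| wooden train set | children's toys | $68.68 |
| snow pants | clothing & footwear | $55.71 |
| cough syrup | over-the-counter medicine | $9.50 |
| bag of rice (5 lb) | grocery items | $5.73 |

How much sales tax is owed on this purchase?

$4.37

Breakfast burrito $7.13: hot prepared food, buyer-exempt → 0% → $0.00
Acetaminophen (200 ct) $15.31: over-the-counter medicine → 0% → $0.00
Spiral notebook $2.05: all other goods → 9.75% → $0.199875
Kite $21.02: children's toys, buyer-exempt → 0% → $0.00
Deli sandwich $6.21: hot prepared food, buyer-exempt → 0% → $0.00
Wooden train set $68.68: children's toys, buyer-exempt → 0% → $0.00
Snow pants $55.71: clothing & footwear → 7% → $3.8997
Cough syrup $9.50: over-the-counter medicine → 0% → $0.00
Bag of rice (5 lb) $5.73: grocery items → 4.75% → $0.272175
Unrounded tax sum = $4.37175 → $4.37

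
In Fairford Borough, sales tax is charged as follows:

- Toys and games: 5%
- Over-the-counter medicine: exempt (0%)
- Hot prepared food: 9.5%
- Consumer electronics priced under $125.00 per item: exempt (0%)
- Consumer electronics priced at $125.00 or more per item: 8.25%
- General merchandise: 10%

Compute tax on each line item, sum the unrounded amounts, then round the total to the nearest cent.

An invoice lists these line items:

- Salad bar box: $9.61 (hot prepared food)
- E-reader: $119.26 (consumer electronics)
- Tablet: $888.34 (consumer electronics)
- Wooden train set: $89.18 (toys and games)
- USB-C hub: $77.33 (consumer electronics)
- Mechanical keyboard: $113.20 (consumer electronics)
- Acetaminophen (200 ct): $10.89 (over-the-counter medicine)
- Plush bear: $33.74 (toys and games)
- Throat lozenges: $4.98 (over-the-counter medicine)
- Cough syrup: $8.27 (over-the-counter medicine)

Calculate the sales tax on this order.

Salad bar box $9.61: hot prepared food → 9.5% → $0.91295
E-reader $119.26: consumer electronics, under $125.00 → 0% → $0.00
Tablet $888.34: consumer electronics, $125.00 or more → 8.25% → $73.28805
Wooden train set $89.18: toys and games → 5% → $4.459
USB-C hub $77.33: consumer electronics, under $125.00 → 0% → $0.00
Mechanical keyboard $113.20: consumer electronics, under $125.00 → 0% → $0.00
Acetaminophen (200 ct) $10.89: over-the-counter medicine → 0% → $0.00
Plush bear $33.74: toys and games → 5% → $1.687
Throat lozenges $4.98: over-the-counter medicine → 0% → $0.00
Cough syrup $8.27: over-the-counter medicine → 0% → $0.00
Unrounded tax sum = $80.347 → $80.35

$80.35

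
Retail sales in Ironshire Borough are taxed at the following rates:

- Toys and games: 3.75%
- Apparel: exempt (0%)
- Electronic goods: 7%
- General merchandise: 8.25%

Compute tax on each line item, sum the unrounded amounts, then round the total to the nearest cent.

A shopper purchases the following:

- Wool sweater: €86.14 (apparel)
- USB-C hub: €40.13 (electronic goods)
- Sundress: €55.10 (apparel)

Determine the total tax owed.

€2.81

Wool sweater €86.14: apparel → 0% → €0.00
USB-C hub €40.13: electronic goods → 7% → €2.8091
Sundress €55.10: apparel → 0% → €0.00
Unrounded tax sum = €2.8091 → €2.81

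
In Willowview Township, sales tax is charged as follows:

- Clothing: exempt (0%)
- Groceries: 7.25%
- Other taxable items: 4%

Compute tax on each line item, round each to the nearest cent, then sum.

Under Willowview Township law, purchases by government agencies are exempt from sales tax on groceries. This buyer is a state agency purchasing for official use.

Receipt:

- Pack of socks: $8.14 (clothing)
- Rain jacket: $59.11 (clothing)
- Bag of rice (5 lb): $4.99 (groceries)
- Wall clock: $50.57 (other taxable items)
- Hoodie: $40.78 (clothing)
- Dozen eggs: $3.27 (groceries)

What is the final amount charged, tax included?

Pack of socks $8.14: clothing → 0% → $0.00
Rain jacket $59.11: clothing → 0% → $0.00
Bag of rice (5 lb) $4.99: groceries, buyer-exempt → 0% → $0.00
Wall clock $50.57: other taxable items → 4% → $2.02
Hoodie $40.78: clothing → 0% → $0.00
Dozen eggs $3.27: groceries, buyer-exempt → 0% → $0.00
Subtotal = $166.86; tax = $2.02; total due = $168.88

$168.88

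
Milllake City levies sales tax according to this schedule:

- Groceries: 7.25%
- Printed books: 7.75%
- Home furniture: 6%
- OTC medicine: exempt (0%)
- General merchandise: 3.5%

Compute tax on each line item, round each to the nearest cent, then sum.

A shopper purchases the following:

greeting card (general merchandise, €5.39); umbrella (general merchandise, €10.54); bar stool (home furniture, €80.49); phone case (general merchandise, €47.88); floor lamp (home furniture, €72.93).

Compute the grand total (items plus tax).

Greeting card €5.39: general merchandise → 3.5% → €0.19
Umbrella €10.54: general merchandise → 3.5% → €0.37
Bar stool €80.49: home furniture → 6% → €4.83
Phone case €47.88: general merchandise → 3.5% → €1.68
Floor lamp €72.93: home furniture → 6% → €4.38
Subtotal = €217.23; tax = €11.45; total due = €228.68

€228.68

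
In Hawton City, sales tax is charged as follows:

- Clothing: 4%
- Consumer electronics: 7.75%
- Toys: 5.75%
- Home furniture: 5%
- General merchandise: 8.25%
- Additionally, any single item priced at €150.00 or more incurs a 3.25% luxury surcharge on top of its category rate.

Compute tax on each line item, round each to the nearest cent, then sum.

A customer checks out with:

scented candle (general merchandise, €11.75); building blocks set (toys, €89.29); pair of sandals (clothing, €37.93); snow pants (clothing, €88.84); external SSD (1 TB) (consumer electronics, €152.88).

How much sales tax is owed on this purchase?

Scented candle €11.75: general merchandise → 8.25% → €0.97
Building blocks set €89.29: toys → 5.75% → €5.13
Pair of sandals €37.93: clothing → 4% → €1.52
Snow pants €88.84: clothing → 4% → €3.55
External SSD (1 TB) €152.88: consumer electronics → 7.75% + 3.25% surcharge = 11% → €16.82
Total tax = €0.97 + €5.13 + €1.52 + €3.55 + €16.82 = €27.99

€27.99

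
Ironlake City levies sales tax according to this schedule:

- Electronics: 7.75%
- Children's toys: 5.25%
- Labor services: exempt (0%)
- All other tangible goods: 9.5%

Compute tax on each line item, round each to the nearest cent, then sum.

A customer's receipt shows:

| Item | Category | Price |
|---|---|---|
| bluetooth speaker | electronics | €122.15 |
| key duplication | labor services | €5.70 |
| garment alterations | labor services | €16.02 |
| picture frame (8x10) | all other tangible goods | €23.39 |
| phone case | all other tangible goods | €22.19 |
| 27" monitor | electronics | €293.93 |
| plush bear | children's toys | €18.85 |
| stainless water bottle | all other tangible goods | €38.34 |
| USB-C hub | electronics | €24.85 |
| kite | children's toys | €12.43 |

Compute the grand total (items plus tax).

Bluetooth speaker €122.15: electronics → 7.75% → €9.47
Key duplication €5.70: labor services → 0% → €0.00
Garment alterations €16.02: labor services → 0% → €0.00
Picture frame (8x10) €23.39: all other tangible goods → 9.5% → €2.22
Phone case €22.19: all other tangible goods → 9.5% → €2.11
27" monitor €293.93: electronics → 7.75% → €22.78
Plush bear €18.85: children's toys → 5.25% → €0.99
Stainless water bottle €38.34: all other tangible goods → 9.5% → €3.64
USB-C hub €24.85: electronics → 7.75% → €1.93
Kite €12.43: children's toys → 5.25% → €0.65
Subtotal = €577.85; tax = €43.79; total due = €621.64

€621.64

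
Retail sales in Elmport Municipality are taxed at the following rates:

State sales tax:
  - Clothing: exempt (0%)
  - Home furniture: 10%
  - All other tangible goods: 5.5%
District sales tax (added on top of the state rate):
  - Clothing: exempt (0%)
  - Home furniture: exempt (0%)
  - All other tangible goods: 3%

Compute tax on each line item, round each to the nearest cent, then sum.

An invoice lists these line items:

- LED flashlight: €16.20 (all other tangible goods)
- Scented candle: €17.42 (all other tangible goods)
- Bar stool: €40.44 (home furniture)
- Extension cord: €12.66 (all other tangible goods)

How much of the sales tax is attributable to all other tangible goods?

€3.94

LED flashlight €16.20: all other tangible goods → 5.5% + 3% district = 8.5% → €1.38
Scented candle €17.42: all other tangible goods → 5.5% + 3% district = 8.5% → €1.48
Extension cord €12.66: all other tangible goods → 5.5% + 3% district = 8.5% → €1.08
Tax on all other tangible goods = €1.38 + €1.48 + €1.08 = €3.94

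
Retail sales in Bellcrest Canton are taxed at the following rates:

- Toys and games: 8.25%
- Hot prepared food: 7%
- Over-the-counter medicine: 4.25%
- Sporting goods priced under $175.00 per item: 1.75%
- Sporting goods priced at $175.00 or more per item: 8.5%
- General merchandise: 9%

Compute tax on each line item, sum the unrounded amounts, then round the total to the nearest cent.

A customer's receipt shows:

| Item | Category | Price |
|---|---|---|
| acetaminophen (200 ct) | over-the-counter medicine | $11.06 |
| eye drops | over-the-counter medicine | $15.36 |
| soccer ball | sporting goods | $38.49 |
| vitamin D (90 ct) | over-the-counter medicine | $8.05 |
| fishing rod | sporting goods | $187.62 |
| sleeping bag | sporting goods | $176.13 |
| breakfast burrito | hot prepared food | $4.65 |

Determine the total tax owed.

Acetaminophen (200 ct) $11.06: over-the-counter medicine → 4.25% → $0.47005
Eye drops $15.36: over-the-counter medicine → 4.25% → $0.6528
Soccer ball $38.49: sporting goods, under $175.00 → 1.75% → $0.673575
Vitamin D (90 ct) $8.05: over-the-counter medicine → 4.25% → $0.342125
Fishing rod $187.62: sporting goods, $175.00 or more → 8.5% → $15.9477
Sleeping bag $176.13: sporting goods, $175.00 or more → 8.5% → $14.97105
Breakfast burrito $4.65: hot prepared food → 7% → $0.3255
Unrounded tax sum = $33.3828 → $33.38

$33.38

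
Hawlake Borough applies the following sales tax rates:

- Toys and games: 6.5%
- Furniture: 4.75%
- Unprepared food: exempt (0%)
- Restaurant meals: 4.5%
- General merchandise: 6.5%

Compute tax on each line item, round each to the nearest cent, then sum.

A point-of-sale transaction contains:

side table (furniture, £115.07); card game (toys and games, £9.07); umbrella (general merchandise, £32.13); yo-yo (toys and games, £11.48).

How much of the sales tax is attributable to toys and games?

Card game £9.07: toys and games → 6.5% → £0.59
Yo-yo £11.48: toys and games → 6.5% → £0.75
Tax on toys and games = £0.59 + £0.75 = £1.34

£1.34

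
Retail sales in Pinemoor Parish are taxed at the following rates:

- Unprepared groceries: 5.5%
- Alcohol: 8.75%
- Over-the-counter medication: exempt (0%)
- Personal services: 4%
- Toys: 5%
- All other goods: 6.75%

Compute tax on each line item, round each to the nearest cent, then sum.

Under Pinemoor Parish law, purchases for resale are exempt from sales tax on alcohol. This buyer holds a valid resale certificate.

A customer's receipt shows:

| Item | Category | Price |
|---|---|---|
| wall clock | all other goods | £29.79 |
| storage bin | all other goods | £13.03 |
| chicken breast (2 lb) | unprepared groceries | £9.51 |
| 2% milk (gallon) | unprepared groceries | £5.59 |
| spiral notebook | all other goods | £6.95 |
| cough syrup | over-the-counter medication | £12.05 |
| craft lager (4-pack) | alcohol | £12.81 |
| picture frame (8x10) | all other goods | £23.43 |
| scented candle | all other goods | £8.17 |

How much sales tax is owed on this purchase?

£6.32

Wall clock £29.79: all other goods → 6.75% → £2.01
Storage bin £13.03: all other goods → 6.75% → £0.88
Chicken breast (2 lb) £9.51: unprepared groceries → 5.5% → £0.52
2% milk (gallon) £5.59: unprepared groceries → 5.5% → £0.31
Spiral notebook £6.95: all other goods → 6.75% → £0.47
Cough syrup £12.05: over-the-counter medication → 0% → £0.00
Craft lager (4-pack) £12.81: alcohol, buyer-exempt → 0% → £0.00
Picture frame (8x10) £23.43: all other goods → 6.75% → £1.58
Scented candle £8.17: all other goods → 6.75% → £0.55
Total tax = £2.01 + £0.88 + £0.52 + £0.31 + £0.47 + £1.58 + £0.55 = £6.32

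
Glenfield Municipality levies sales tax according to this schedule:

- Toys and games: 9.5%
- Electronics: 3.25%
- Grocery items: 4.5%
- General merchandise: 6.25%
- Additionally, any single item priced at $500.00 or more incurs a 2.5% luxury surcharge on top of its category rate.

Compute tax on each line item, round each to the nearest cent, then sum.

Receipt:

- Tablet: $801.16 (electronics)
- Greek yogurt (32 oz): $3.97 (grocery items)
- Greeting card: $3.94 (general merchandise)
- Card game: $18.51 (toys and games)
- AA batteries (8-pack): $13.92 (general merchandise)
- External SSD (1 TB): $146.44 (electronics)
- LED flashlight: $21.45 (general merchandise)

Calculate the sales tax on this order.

$55.23

Tablet $801.16: electronics → 3.25% + 2.5% surcharge = 5.75% → $46.07
Greek yogurt (32 oz) $3.97: grocery items → 4.5% → $0.18
Greeting card $3.94: general merchandise → 6.25% → $0.25
Card game $18.51: toys and games → 9.5% → $1.76
AA batteries (8-pack) $13.92: general merchandise → 6.25% → $0.87
External SSD (1 TB) $146.44: electronics → 3.25% → $4.76
LED flashlight $21.45: general merchandise → 6.25% → $1.34
Total tax = $46.07 + $0.18 + $0.25 + $1.76 + $0.87 + $4.76 + $1.34 = $55.23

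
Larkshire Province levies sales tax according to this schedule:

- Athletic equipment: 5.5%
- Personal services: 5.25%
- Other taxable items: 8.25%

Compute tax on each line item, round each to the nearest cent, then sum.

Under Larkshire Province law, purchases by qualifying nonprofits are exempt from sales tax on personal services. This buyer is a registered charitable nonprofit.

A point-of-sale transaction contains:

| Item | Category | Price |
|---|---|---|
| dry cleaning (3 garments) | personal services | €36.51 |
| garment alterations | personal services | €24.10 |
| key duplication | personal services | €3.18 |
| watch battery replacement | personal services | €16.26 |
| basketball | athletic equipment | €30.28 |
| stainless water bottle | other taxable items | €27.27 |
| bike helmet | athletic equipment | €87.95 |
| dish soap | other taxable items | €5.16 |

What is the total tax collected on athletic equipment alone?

€6.51

Basketball €30.28: athletic equipment → 5.5% → €1.67
Bike helmet €87.95: athletic equipment → 5.5% → €4.84
Tax on athletic equipment = €1.67 + €4.84 = €6.51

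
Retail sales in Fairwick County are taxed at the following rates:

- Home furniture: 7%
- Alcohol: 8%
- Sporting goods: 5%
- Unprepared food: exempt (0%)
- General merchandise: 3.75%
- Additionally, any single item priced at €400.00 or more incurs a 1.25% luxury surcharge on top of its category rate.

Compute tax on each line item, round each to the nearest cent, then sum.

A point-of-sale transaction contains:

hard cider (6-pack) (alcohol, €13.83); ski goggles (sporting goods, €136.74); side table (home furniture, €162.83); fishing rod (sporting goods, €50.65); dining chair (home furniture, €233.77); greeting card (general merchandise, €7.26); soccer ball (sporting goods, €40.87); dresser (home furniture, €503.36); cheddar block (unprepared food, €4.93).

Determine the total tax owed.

Hard cider (6-pack) €13.83: alcohol → 8% → €1.11
Ski goggles €136.74: sporting goods → 5% → €6.84
Side table €162.83: home furniture → 7% → €11.40
Fishing rod €50.65: sporting goods → 5% → €2.53
Dining chair €233.77: home furniture → 7% → €16.36
Greeting card €7.26: general merchandise → 3.75% → €0.27
Soccer ball €40.87: sporting goods → 5% → €2.04
Dresser €503.36: home furniture → 7% + 1.25% surcharge = 8.25% → €41.53
Cheddar block €4.93: unprepared food → 0% → €0.00
Total tax = €1.11 + €6.84 + €11.40 + €2.53 + €16.36 + €0.27 + €2.04 + €41.53 = €82.08

€82.08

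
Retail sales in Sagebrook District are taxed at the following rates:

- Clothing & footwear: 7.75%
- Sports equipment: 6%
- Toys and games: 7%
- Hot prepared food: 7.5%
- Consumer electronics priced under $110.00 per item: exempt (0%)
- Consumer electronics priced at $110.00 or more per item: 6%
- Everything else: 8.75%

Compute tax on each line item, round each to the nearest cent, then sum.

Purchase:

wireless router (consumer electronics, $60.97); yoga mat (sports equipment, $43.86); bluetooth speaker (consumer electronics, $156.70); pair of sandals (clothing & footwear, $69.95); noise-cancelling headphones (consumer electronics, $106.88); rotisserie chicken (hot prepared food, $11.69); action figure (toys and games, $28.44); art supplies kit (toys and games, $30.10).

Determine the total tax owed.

$22.43

Wireless router $60.97: consumer electronics, under $110.00 → 0% → $0.00
Yoga mat $43.86: sports equipment → 6% → $2.63
Bluetooth speaker $156.70: consumer electronics, $110.00 or more → 6% → $9.40
Pair of sandals $69.95: clothing & footwear → 7.75% → $5.42
Noise-cancelling headphones $106.88: consumer electronics, under $110.00 → 0% → $0.00
Rotisserie chicken $11.69: hot prepared food → 7.5% → $0.88
Action figure $28.44: toys and games → 7% → $1.99
Art supplies kit $30.10: toys and games → 7% → $2.11
Total tax = $2.63 + $9.40 + $5.42 + $0.88 + $1.99 + $2.11 = $22.43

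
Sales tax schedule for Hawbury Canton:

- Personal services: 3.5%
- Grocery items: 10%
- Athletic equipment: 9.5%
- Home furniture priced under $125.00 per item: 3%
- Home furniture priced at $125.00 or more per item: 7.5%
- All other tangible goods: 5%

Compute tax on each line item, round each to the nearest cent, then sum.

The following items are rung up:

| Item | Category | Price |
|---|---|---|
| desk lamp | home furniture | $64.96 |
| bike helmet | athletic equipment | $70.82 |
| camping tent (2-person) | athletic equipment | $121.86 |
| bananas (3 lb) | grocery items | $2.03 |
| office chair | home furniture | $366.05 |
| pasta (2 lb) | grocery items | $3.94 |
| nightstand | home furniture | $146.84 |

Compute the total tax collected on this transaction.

Desk lamp $64.96: home furniture, under $125.00 → 3% → $1.95
Bike helmet $70.82: athletic equipment → 9.5% → $6.73
Camping tent (2-person) $121.86: athletic equipment → 9.5% → $11.58
Bananas (3 lb) $2.03: grocery items → 10% → $0.20
Office chair $366.05: home furniture, $125.00 or more → 7.5% → $27.45
Pasta (2 lb) $3.94: grocery items → 10% → $0.39
Nightstand $146.84: home furniture, $125.00 or more → 7.5% → $11.01
Total tax = $1.95 + $6.73 + $11.58 + $0.20 + $27.45 + $0.39 + $11.01 = $59.31

$59.31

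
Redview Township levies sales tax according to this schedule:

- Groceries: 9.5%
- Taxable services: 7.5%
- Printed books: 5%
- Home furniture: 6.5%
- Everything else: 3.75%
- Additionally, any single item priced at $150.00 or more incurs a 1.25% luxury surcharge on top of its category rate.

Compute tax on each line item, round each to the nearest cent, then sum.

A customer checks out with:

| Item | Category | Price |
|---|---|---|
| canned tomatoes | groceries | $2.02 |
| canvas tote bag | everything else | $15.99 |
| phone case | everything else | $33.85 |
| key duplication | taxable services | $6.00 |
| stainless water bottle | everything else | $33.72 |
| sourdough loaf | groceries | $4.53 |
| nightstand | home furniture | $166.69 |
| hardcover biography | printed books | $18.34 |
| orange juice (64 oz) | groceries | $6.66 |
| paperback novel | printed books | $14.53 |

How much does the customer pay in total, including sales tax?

Canned tomatoes $2.02: groceries → 9.5% → $0.19
Canvas tote bag $15.99: everything else → 3.75% → $0.60
Phone case $33.85: everything else → 3.75% → $1.27
Key duplication $6.00: taxable services → 7.5% → $0.45
Stainless water bottle $33.72: everything else → 3.75% → $1.26
Sourdough loaf $4.53: groceries → 9.5% → $0.43
Nightstand $166.69: home furniture → 6.5% + 1.25% surcharge = 7.75% → $12.92
Hardcover biography $18.34: printed books → 5% → $0.92
Orange juice (64 oz) $6.66: groceries → 9.5% → $0.63
Paperback novel $14.53: printed books → 5% → $0.73
Subtotal = $302.33; tax = $19.40; total due = $321.73

$321.73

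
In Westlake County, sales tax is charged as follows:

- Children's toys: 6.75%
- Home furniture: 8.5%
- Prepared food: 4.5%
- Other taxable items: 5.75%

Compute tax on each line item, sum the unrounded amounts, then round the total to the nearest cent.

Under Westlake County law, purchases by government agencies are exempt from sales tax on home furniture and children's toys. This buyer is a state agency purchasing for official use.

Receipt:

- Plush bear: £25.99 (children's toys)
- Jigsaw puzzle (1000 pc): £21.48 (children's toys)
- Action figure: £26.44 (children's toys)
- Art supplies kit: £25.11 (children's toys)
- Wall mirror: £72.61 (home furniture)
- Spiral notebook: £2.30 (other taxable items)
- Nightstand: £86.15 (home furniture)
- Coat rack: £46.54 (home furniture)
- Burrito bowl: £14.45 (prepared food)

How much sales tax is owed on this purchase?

Plush bear £25.99: children's toys, buyer-exempt → 0% → £0.00
Jigsaw puzzle (1000 pc) £21.48: children's toys, buyer-exempt → 0% → £0.00
Action figure £26.44: children's toys, buyer-exempt → 0% → £0.00
Art supplies kit £25.11: children's toys, buyer-exempt → 0% → £0.00
Wall mirror £72.61: home furniture, buyer-exempt → 0% → £0.00
Spiral notebook £2.30: other taxable items → 5.75% → £0.13225
Nightstand £86.15: home furniture, buyer-exempt → 0% → £0.00
Coat rack £46.54: home furniture, buyer-exempt → 0% → £0.00
Burrito bowl £14.45: prepared food → 4.5% → £0.65025
Unrounded tax sum = £0.7825 → £0.78

£0.78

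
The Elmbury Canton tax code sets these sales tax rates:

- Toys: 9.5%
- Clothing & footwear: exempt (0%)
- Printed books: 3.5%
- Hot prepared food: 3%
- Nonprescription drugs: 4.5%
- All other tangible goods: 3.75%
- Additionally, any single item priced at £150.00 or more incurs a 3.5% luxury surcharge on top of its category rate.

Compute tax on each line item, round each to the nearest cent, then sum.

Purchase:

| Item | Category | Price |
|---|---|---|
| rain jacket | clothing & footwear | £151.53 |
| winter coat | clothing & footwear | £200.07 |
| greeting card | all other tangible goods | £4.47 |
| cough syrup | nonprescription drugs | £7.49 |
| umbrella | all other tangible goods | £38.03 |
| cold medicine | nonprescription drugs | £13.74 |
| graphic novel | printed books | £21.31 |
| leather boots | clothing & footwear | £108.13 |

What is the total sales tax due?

£15.61

Rain jacket £151.53: clothing & footwear → 0% + 3.5% surcharge = 3.5% → £5.30
Winter coat £200.07: clothing & footwear → 0% + 3.5% surcharge = 3.5% → £7.00
Greeting card £4.47: all other tangible goods → 3.75% → £0.17
Cough syrup £7.49: nonprescription drugs → 4.5% → £0.34
Umbrella £38.03: all other tangible goods → 3.75% → £1.43
Cold medicine £13.74: nonprescription drugs → 4.5% → £0.62
Graphic novel £21.31: printed books → 3.5% → £0.75
Leather boots £108.13: clothing & footwear → 0% → £0.00
Total tax = £5.30 + £7.00 + £0.17 + £0.34 + £1.43 + £0.62 + £0.75 = £15.61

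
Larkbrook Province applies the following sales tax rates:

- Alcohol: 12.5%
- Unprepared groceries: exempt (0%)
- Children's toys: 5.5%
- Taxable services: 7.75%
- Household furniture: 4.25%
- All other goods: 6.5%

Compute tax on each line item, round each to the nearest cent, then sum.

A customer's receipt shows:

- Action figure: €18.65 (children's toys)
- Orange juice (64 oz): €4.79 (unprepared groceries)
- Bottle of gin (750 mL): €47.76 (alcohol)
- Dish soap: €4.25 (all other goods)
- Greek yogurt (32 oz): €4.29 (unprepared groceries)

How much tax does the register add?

€7.28

Action figure €18.65: children's toys → 5.5% → €1.03
Orange juice (64 oz) €4.79: unprepared groceries → 0% → €0.00
Bottle of gin (750 mL) €47.76: alcohol → 12.5% → €5.97
Dish soap €4.25: all other goods → 6.5% → €0.28
Greek yogurt (32 oz) €4.29: unprepared groceries → 0% → €0.00
Total tax = €1.03 + €5.97 + €0.28 = €7.28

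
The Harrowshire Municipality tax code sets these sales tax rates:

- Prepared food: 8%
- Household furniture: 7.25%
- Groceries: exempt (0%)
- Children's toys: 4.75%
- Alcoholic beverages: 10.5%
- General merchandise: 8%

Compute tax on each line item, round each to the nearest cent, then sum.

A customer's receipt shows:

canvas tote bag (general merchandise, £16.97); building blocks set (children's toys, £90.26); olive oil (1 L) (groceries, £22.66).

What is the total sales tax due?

£5.65

Canvas tote bag £16.97: general merchandise → 8% → £1.36
Building blocks set £90.26: children's toys → 4.75% → £4.29
Olive oil (1 L) £22.66: groceries → 0% → £0.00
Total tax = £1.36 + £4.29 = £5.65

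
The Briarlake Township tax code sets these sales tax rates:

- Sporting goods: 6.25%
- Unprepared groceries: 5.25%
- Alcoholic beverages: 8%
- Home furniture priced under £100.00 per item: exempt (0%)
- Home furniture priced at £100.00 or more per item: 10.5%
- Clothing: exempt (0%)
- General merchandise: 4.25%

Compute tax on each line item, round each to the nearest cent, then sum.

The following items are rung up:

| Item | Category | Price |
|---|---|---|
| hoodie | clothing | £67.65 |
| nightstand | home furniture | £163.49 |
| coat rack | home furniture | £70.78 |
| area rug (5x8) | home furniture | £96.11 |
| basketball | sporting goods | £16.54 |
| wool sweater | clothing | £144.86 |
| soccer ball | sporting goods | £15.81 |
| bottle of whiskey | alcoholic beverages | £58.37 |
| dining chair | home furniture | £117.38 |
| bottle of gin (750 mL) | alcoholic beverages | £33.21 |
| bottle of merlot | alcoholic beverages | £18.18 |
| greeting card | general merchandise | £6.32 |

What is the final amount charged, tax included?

Hoodie £67.65: clothing → 0% → £0.00
Nightstand £163.49: home furniture, £100.00 or more → 10.5% → £17.17
Coat rack £70.78: home furniture, under £100.00 → 0% → £0.00
Area rug (5x8) £96.11: home furniture, under £100.00 → 0% → £0.00
Basketball £16.54: sporting goods → 6.25% → £1.03
Wool sweater £144.86: clothing → 0% → £0.00
Soccer ball £15.81: sporting goods → 6.25% → £0.99
Bottle of whiskey £58.37: alcoholic beverages → 8% → £4.67
Dining chair £117.38: home furniture, £100.00 or more → 10.5% → £12.32
Bottle of gin (750 mL) £33.21: alcoholic beverages → 8% → £2.66
Bottle of merlot £18.18: alcoholic beverages → 8% → £1.45
Greeting card £6.32: general merchandise → 4.25% → £0.27
Subtotal = £808.70; tax = £40.56; total due = £849.26

£849.26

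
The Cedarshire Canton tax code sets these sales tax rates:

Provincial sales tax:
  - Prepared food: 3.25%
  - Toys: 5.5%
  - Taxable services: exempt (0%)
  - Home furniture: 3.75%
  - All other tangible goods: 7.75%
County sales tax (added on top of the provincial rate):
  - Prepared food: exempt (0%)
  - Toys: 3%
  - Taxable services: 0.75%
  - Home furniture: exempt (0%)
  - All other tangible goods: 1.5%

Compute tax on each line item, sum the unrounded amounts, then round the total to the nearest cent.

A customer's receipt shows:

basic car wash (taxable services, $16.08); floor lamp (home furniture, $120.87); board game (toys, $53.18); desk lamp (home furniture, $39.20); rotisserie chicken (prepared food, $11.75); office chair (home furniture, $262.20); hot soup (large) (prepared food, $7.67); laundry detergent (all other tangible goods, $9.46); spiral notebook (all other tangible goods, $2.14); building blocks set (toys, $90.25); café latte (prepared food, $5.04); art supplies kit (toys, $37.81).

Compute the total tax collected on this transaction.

Basic car wash $16.08: taxable services → 0% + 0.75% county = 0.75% → $0.1206
Floor lamp $120.87: home furniture → 3.75% + 0% county = 3.75% → $4.532625
Board game $53.18: toys → 5.5% + 3% county = 8.5% → $4.5203
Desk lamp $39.20: home furniture → 3.75% + 0% county = 3.75% → $1.47
Rotisserie chicken $11.75: prepared food → 3.25% + 0% county = 3.25% → $0.381875
Office chair $262.20: home furniture → 3.75% + 0% county = 3.75% → $9.8325
Hot soup (large) $7.67: prepared food → 3.25% + 0% county = 3.25% → $0.249275
Laundry detergent $9.46: all other tangible goods → 7.75% + 1.5% county = 9.25% → $0.87505
Spiral notebook $2.14: all other tangible goods → 7.75% + 1.5% county = 9.25% → $0.19795
Building blocks set $90.25: toys → 5.5% + 3% county = 8.5% → $7.67125
Café latte $5.04: prepared food → 3.25% + 0% county = 3.25% → $0.1638
Art supplies kit $37.81: toys → 5.5% + 3% county = 8.5% → $3.21385
Unrounded tax sum = $33.229075 → $33.23

$33.23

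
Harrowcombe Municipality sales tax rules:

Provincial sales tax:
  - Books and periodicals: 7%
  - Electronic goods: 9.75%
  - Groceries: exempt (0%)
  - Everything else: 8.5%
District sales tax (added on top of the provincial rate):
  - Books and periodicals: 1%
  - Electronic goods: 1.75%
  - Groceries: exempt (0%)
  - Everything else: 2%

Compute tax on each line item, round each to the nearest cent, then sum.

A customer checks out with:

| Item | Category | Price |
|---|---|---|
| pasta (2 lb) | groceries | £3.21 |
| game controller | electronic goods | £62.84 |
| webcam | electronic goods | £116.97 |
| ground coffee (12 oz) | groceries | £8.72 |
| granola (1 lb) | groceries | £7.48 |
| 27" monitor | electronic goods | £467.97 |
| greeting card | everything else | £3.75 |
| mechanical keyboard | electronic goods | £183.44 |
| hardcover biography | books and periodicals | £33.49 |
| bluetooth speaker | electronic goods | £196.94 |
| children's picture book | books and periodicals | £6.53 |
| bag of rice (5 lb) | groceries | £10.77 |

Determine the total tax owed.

Pasta (2 lb) £3.21: groceries → 0% + 0% district = 0% → £0.00
Game controller £62.84: electronic goods → 9.75% + 1.75% district = 11.5% → £7.23
Webcam £116.97: electronic goods → 9.75% + 1.75% district = 11.5% → £13.45
Ground coffee (12 oz) £8.72: groceries → 0% + 0% district = 0% → £0.00
Granola (1 lb) £7.48: groceries → 0% + 0% district = 0% → £0.00
27" monitor £467.97: electronic goods → 9.75% + 1.75% district = 11.5% → £53.82
Greeting card £3.75: everything else → 8.5% + 2% district = 10.5% → £0.39
Mechanical keyboard £183.44: electronic goods → 9.75% + 1.75% district = 11.5% → £21.10
Hardcover biography £33.49: books and periodicals → 7% + 1% district = 8% → £2.68
Bluetooth speaker £196.94: electronic goods → 9.75% + 1.75% district = 11.5% → £22.65
Children's picture book £6.53: books and periodicals → 7% + 1% district = 8% → £0.52
Bag of rice (5 lb) £10.77: groceries → 0% + 0% district = 0% → £0.00
Total tax = £7.23 + £13.45 + £53.82 + £0.39 + £21.10 + £2.68 + £22.65 + £0.52 = £121.84

£121.84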